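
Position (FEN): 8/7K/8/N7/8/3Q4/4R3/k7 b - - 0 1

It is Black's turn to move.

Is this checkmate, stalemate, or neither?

stalemate

Black to move; black king on a1.
In check: no.
King squares — b1: attacked by Qd3; a2: attacked by Re2; b2: attacked by Re2.
Legal moves for Black: none.
Not in check and no legal moves → stalemate.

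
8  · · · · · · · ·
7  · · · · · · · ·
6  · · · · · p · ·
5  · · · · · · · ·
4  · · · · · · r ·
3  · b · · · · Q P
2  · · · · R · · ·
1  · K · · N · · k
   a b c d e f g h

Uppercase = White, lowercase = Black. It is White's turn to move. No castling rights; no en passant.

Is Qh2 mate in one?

yes

After Qh2: black king on h1; in check: yes, from the white queen on h2.
King squares — g1: attacked by Qh2; g2: attacked by Ne1; h2: attacked by Re2.
Black has no legal moves → checkmate.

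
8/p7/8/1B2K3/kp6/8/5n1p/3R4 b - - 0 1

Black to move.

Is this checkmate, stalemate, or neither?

Black to move; black king on a4.
In check: yes, from the white bishop on b5.
Legal moves for Black: Kxb5, Ka5, Kb3, Ka3.
Black is in check but has 4 legal moves → neither.

neither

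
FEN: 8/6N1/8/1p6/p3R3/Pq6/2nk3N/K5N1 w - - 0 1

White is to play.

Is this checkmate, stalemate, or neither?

White to move; white king on a1.
In check: yes, from the black knight on c2.
King squares — b1: attacked by Qb3; a2: attacked by Qb3; b2: attacked by Qb3.
Legal moves for White: none.
In check with no legal moves → checkmate.

checkmate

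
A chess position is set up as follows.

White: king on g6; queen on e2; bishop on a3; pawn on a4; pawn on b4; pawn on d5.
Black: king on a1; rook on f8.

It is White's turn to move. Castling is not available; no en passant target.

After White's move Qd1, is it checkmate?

no

After Qd1: black king on a1; in check: yes, from the white queen on d1.
Black has 1 legal reply: Ka2.
In check but a legal move exists → not checkmate.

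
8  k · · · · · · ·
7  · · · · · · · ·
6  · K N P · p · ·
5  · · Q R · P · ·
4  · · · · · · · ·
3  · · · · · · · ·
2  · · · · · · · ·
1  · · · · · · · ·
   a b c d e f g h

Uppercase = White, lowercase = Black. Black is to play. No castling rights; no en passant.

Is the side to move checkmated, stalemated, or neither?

stalemate

Black to move; black king on a8.
In check: no.
King squares — a7: attacked by Kb6; b7: attacked by Kb6; b8: attacked by Nc6.
Legal moves for Black: none.
Not in check and no legal moves → stalemate.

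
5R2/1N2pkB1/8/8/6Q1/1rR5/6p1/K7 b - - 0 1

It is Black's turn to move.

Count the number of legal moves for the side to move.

0

Black to move; king on f7.
In check: yes, from the white rook on f8.
Legal moves: none.
Count: 0.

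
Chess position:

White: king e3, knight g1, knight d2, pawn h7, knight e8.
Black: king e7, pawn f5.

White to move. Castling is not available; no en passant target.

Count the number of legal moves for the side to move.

White to move; king on e3.
In check: no.
Legal moves: Ng7, Nc7, Nf6, Nd6, Kf4, Kd4, Kf3, Kd3, Kf2, Ke2, Ne4, Nc4, Ndf3, Nb3, Nf1, Nb1, Nh3, Ngf3, Ne2, h8=Q, h8=R, h8=B, h8=N.
Count: 23.

23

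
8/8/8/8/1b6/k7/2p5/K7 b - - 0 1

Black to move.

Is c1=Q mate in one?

After c1=Q: white king on a1; in check: yes, from the black queen on c1.
King squares — b1: attacked by Qc1; a2: attacked by Ka3; b2: attacked by Qc1.
White has no legal moves → checkmate.

yes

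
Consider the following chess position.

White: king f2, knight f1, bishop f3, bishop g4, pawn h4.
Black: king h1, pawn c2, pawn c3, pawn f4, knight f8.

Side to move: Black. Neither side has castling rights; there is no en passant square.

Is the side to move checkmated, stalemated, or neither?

checkmate

Black to move; black king on h1.
In check: yes, from the white bishop on f3.
King squares — g1: attacked by Kf2; g2: attacked by Kf2; h2: attacked by Nf1.
Legal moves for Black: none.
In check with no legal moves → checkmate.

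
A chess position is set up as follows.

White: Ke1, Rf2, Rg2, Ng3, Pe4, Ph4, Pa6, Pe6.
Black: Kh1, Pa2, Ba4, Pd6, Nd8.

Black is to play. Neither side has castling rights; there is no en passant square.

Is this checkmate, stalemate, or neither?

checkmate

Black to move; black king on h1.
In check: yes, from the white knight on g3.
King squares — g1: attacked by Rg2; g2: attacked by Rf2; h2: attacked by Rg2.
Legal moves for Black: none.
In check with no legal moves → checkmate.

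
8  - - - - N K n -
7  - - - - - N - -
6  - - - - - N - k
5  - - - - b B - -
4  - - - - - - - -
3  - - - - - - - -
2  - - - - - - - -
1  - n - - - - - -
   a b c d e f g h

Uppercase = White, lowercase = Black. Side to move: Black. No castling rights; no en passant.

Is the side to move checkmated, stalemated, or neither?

Black to move; black king on h6.
In check: yes, from the white knight on f7.
King squares — g5: attacked by Nf7; h5: attacked by Nf6; g6: attacked by Bf5; g7: attacked by Ne8; h7: attacked by Bf5.
Legal moves for Black: none.
In check with no legal moves → checkmate.

checkmate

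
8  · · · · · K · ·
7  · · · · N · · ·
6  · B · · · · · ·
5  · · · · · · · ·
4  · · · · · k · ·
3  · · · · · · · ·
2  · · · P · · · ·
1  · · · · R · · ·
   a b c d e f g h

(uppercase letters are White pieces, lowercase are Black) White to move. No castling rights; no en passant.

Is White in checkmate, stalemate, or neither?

White to move; white king on f8.
In check: no.
Legal moves for White include: Kg8, Ke8, Kg7, Kf7, Ng8, Nc8, Ng6+, Nc6, Nf5, Nd5+, Bd8, Bc7+, Ba7, Bc5, Ba5, Bd4, Be3+, Bf2, ... (list truncated; more exist).
White has legal moves and is not in check → neither.

neither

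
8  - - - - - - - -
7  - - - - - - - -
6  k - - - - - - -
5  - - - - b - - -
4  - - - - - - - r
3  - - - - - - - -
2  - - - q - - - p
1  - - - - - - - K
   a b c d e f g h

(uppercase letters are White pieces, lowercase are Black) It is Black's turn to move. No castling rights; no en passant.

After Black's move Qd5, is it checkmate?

yes

After Qd5: white king on h1; in check: yes, from the black queen on d5.
King squares — g1: attacked by Ph2; g2: attacked by Qd5; h2: attacked by Rh4.
White has no legal moves → checkmate.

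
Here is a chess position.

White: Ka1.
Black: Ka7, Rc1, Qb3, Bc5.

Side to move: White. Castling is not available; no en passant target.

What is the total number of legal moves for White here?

0

White to move; king on a1.
In check: yes, from the black rook on c1.
Legal moves: none.
Count: 0.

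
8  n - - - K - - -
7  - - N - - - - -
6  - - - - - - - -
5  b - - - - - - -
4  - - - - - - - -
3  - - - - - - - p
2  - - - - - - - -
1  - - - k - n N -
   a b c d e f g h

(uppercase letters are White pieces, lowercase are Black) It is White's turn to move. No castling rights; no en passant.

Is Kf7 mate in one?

After Kf7: black king on d1; in check: no.
Black is not in check, so this cannot be checkmate.

no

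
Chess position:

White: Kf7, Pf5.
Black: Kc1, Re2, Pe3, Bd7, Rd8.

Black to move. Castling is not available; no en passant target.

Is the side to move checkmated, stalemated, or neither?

Black to move; black king on c1.
In check: no.
Legal moves for Black include: Rh8, Rg8, Rf8+, Re8, Rc8, Rb8, Ra8, Be8+, Bc8, Be6+, Bc6, Bxf5, Bb5, Ba4, Rh2, Rg2, Rf2, Rd2, ... (list truncated; more exist).
Black has legal moves and is not in check → neither.

neither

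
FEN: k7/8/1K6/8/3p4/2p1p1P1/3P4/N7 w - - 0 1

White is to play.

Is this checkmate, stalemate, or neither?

White to move; white king on b6.
In check: no.
Legal moves for White: Kc7, Kc6, Ka6, Kc5, Kb5, Ka5, Nb3, Nc2, dxe3, dxc3, g4, d3.
White has 12 legal moves and is not in check → neither.

neither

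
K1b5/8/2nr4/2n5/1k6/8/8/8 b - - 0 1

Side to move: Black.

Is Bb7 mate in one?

yes

After Bb7: white king on a8; in check: yes, from the black bishop on b7.
King squares — a7: attacked by Nc6; b7: attacked by Nc5; b8: attacked by Nc6.
White has no legal moves → checkmate.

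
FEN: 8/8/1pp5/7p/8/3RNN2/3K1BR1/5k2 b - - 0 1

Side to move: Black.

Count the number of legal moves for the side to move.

0

Black to move; king on f1.
In check: yes, from the white knight on e3.
Legal moves: none.
Count: 0.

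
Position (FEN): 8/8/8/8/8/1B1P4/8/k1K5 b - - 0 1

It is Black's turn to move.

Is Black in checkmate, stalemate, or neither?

Black to move; black king on a1.
In check: no.
King squares — b1: attacked by Kc1; a2: attacked by Bb3; b2: attacked by Kc1.
Legal moves for Black: none.
Not in check and no legal moves → stalemate.

stalemate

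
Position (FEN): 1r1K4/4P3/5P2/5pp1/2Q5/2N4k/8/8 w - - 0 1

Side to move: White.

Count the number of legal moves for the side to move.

3

White to move; king on d8.
In check: yes, from the black rook on b8.
Legal moves: Kd7, Kc7, Qc8.
Count: 3.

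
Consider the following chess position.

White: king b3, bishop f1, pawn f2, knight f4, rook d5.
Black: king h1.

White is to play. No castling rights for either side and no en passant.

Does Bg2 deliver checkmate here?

no

After Bg2: black king on h1; in check: yes, from the white bishop on g2.
Black has 2 legal replies: Kh2, Kg1.
In check but a legal move exists → not checkmate.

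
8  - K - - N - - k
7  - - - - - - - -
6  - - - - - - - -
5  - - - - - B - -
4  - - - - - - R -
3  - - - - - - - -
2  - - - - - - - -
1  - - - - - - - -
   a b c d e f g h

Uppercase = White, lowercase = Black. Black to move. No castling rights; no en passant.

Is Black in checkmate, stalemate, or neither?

stalemate

Black to move; black king on h8.
In check: no.
King squares — g7: attacked by Rg4; h7: attacked by Bf5; g8: attacked by Rg4.
Legal moves for Black: none.
Not in check and no legal moves → stalemate.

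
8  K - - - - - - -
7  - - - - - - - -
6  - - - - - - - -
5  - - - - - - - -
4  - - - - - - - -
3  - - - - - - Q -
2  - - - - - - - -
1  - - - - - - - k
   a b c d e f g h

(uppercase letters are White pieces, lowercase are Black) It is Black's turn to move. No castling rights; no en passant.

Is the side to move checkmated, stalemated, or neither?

stalemate

Black to move; black king on h1.
In check: no.
King squares — g1: attacked by Qg3; g2: attacked by Qg3; h2: attacked by Qg3.
Legal moves for Black: none.
Not in check and no legal moves → stalemate.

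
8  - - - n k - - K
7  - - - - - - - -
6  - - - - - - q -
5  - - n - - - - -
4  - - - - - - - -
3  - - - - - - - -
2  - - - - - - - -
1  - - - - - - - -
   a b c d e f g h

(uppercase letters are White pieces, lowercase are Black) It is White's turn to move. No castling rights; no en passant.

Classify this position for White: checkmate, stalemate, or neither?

White to move; white king on h8.
In check: no.
King squares — g7: attacked by Qg6; h7: attacked by Qg6; g8: attacked by Qg6.
Legal moves for White: none.
Not in check and no legal moves → stalemate.

stalemate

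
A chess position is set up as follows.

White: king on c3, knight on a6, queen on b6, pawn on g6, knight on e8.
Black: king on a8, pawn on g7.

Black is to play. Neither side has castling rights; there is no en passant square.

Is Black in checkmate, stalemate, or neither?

Black to move; black king on a8.
In check: no.
King squares — a7: attacked by Qb6; b7: attacked by Qb6; b8: attacked by Na6.
Legal moves for Black: none.
Not in check and no legal moves → stalemate.

stalemate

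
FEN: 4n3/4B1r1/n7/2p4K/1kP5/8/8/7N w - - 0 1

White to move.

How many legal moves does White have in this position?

White to move; king on h5.
In check: no.
Legal moves: Bf8, Bd8, Bf6, Bd6, Bg5, Bxc5+, Bh4, Kh6, Kh4, Ng3, Nf2.
Count: 11.

11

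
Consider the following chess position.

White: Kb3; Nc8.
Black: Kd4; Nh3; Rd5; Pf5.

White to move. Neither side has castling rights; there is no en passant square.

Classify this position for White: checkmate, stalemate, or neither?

neither

White to move; white king on b3.
In check: no.
Legal moves for White: Ne7, Na7, Nd6, Nb6, Kb4, Ka4, Ka3, Kc2, Kb2, Ka2.
White has 10 legal moves and is not in check → neither.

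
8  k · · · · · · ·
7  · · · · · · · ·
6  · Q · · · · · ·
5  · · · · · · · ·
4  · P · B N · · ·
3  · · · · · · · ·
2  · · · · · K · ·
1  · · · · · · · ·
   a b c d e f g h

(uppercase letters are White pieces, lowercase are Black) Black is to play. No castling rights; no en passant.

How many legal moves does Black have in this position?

0

Black to move; king on a8.
In check: no.
Legal moves: none.
Count: 0.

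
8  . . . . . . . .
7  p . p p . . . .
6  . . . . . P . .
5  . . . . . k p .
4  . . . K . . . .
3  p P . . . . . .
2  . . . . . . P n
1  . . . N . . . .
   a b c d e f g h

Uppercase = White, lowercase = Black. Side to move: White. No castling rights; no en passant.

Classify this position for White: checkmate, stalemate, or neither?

White to move; white king on d4.
In check: no.
Legal moves for White: Kd5, Kc5, Kc4, Ke3, Kd3, Kc3, Ne3+, Nc3, Nf2, Nb2, f7, b4, g3, g4+.
White has 14 legal moves and is not in check → neither.

neither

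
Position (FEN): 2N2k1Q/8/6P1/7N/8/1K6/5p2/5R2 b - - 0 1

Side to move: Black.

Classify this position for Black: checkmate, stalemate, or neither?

Black to move; black king on f8.
In check: yes, from the white queen on h8.
King squares — e7: attacked by Nc8; f7: attacked by Pg6; g7: attacked by Nh5; e8: attacked by Qh8; g8: attacked by Qh8.
Legal moves for Black: none.
In check with no legal moves → checkmate.

checkmate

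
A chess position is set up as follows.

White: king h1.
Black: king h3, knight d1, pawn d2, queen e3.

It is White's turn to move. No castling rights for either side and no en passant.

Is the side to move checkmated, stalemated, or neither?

White to move; white king on h1.
In check: no.
King squares — g1: attacked by Qe3; g2: attacked by Kh3; h2: attacked by Kh3.
Legal moves for White: none.
Not in check and no legal moves → stalemate.

stalemate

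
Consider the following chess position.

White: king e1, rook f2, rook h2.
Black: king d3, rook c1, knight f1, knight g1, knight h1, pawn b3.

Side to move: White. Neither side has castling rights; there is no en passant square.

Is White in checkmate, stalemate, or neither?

White to move; white king on e1.
In check: yes, from the black rook on c1.
King squares — d1: attacked by Rc1; f1: attacked by Rc1; d2: attacked by Nf1; e2: attacked by Ng1; f2: own rook.
Legal moves for White: none.
In check with no legal moves → checkmate.

checkmate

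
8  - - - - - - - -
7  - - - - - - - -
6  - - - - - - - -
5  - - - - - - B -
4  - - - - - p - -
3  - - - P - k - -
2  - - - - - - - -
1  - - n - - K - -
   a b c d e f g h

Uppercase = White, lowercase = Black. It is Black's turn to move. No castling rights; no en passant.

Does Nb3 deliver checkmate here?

no

After Nb3: white king on f1; in check: no.
White is not in check, so this cannot be checkmate.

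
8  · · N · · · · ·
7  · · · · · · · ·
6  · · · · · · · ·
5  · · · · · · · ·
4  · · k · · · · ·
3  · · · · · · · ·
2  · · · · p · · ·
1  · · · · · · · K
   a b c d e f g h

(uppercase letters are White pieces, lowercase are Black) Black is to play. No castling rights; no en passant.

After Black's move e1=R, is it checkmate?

no

After e1=R: white king on h1; in check: yes, from the black rook on e1.
White has 2 legal replies: Kh2, Kg2.
In check but a legal move exists → not checkmate.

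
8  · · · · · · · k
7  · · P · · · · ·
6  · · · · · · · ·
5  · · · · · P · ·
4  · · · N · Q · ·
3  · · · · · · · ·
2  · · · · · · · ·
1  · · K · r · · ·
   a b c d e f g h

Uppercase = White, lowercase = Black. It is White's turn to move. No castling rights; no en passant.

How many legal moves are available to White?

White to move; king on c1.
In check: yes, from the black rook on e1.
Legal moves: Kd2, Kc2, Kb2.
Count: 3.

3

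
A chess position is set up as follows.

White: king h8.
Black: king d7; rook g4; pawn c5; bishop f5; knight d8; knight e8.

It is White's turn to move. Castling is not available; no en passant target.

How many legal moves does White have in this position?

0

White to move; king on h8.
In check: no.
Legal moves: none.
Count: 0.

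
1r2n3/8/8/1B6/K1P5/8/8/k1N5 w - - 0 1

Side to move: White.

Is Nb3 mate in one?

After Nb3: black king on a1; in check: yes, from the white knight on b3.
Black has 3 legal replies: Kb2, Ka2, Kb1.
In check but a legal move exists → not checkmate.

no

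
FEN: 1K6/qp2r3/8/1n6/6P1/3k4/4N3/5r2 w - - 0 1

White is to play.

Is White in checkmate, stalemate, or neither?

White to move; white king on b8.
In check: yes, from the black queen on a7.
Legal moves for White: Kc8.
White is in check but has 1 legal move → neither.

neither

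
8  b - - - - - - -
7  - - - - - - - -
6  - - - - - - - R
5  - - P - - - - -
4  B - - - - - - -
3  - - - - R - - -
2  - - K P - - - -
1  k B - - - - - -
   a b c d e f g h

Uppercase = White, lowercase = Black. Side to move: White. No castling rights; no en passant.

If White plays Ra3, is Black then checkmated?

yes

After Ra3: black king on a1; in check: yes, from the white rook on a3.
King squares — b1: attacked by Kc2; a2: attacked by Bb1; b2: attacked by Kc2.
Black has no legal moves → checkmate.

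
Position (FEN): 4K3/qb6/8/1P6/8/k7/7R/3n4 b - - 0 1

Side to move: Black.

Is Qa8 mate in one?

no

After Qa8: white king on e8; in check: yes, from the black queen on a8.
White has 3 legal replies: Kf7, Ke7, Kd7.
In check but a legal move exists → not checkmate.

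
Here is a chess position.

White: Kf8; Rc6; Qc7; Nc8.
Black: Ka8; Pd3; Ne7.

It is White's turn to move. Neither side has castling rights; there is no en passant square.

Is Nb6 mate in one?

After Nb6: black king on a8; in check: yes, from the white knight on b6.
King squares — a7: attacked by Qc7; b7: attacked by Qc7; b8: attacked by Qc7.
Black has no legal moves → checkmate.

yes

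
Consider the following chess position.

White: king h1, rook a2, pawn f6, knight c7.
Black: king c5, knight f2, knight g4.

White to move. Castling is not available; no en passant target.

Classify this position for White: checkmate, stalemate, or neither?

neither

White to move; white king on h1.
In check: yes, from the black knight on f2.
King squares — g1: available; g2: available; h2: attacked by Ng4.
Legal moves for White: Kg2, Kg1, Rxf2.
White is in check but has 3 legal moves → neither.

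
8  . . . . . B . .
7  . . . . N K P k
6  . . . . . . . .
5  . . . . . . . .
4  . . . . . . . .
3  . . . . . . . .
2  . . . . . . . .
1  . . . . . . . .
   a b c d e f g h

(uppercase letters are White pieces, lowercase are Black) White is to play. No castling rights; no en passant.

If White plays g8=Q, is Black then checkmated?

After g8=Q: black king on h7; in check: yes, from the white queen on g8.
King squares — g6: attacked by Ne7; h6: attacked by Bf8; g7: attacked by Kf7; g8: attacked by Ne7; h8: attacked by Qg8.
Black has no legal moves → checkmate.

yes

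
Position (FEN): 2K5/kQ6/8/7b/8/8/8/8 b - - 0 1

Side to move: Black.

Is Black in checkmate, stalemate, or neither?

checkmate

Black to move; black king on a7.
In check: yes, from the white queen on b7.
King squares — a6: attacked by Qb7; b6: attacked by Qb7; b7: attacked by Kc8; a8: attacked by Qb7; b8: attacked by Qb7.
Legal moves for Black: none.
In check with no legal moves → checkmate.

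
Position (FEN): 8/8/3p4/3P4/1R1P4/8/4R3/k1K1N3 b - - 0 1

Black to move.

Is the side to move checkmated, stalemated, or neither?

stalemate

Black to move; black king on a1.
In check: no.
King squares — b1: attacked by Kc1; a2: attacked by Re2; b2: attacked by Kc1.
Legal moves for Black: none.
Not in check and no legal moves → stalemate.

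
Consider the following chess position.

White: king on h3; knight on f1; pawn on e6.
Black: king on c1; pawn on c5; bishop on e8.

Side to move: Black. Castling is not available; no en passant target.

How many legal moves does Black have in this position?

12

Black to move; king on c1.
In check: no.
Legal moves: Bf7, Bd7, Bg6, Bc6, Bh5, Bb5, Ba4, Kc2, Kb2, Kd1, Kb1, c4.
Count: 12.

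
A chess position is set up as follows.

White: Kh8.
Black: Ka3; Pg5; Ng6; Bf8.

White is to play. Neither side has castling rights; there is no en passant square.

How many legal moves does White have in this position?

2

White to move; king on h8.
In check: yes, from the black knight on g6.
Legal moves: Kg8, Kh7.
Count: 2.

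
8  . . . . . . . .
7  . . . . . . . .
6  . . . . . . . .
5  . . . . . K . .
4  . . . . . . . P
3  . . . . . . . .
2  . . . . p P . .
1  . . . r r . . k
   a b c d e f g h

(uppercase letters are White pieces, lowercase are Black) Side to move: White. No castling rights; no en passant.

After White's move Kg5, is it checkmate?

no

After Kg5: black king on h1; in check: no.
Black is not in check, so this cannot be checkmate.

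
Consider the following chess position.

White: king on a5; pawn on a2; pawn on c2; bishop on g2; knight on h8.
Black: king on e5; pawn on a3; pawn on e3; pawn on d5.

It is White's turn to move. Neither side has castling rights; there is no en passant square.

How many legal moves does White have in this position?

15

White to move; king on a5.
In check: no.
Legal moves: Nf7+, Ng6+, Kb6, Ka6, Kb5, Kb4, Ka4, Bxd5, Be4, Bh3, Bf3, Bh1, Bf1, c3, c4.
Count: 15.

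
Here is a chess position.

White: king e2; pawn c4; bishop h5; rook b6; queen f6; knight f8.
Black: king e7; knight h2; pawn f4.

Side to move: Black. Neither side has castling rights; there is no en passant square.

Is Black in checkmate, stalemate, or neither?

Black to move; black king on e7.
In check: yes, from the white queen on f6.
King squares — d6: attacked by Rb6; e6: attacked by Rb6; f6: attacked by Rb6; d7: attacked by Nf8; f7: attacked by Bh5; d8: attacked by Qf6; e8: attacked by Bh5; f8: attacked by Qf6.
Legal moves for Black: none.
In check with no legal moves → checkmate.

checkmate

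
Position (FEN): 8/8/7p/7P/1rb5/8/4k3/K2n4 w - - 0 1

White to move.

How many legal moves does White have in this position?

0

White to move; king on a1.
In check: no.
Legal moves: none.
Count: 0.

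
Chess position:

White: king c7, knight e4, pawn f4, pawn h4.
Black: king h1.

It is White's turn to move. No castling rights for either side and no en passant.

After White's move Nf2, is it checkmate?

no

After Nf2: black king on h1; in check: yes, from the white knight on f2.
Black has 3 legal replies: Kh2, Kg2, Kg1.
In check but a legal move exists → not checkmate.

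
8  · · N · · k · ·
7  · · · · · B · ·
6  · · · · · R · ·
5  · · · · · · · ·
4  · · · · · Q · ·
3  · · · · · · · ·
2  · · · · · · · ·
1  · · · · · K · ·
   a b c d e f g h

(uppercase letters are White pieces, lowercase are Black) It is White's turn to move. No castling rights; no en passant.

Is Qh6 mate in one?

After Qh6: black king on f8; in check: yes, from the white queen on h6.
King squares — e7: attacked by Nc8; f7: attacked by Rf6; g7: attacked by Qh6; e8: attacked by Bf7; g8: attacked by Bf7.
Black has no legal moves → checkmate.

yes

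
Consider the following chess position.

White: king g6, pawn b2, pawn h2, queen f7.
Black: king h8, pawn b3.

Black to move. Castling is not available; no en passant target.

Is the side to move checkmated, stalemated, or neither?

Black to move; black king on h8.
In check: no.
King squares — g7: attacked by Kg6; h7: attacked by Kg6; g8: attacked by Qf7.
Legal moves for Black: none.
Not in check and no legal moves → stalemate.

stalemate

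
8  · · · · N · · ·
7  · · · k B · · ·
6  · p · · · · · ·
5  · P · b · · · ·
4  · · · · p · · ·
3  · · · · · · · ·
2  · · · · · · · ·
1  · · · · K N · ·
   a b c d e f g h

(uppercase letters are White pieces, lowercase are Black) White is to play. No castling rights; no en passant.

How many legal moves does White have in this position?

21

White to move; king on e1.
In check: no.
Legal moves: Ng7, Nc7, Nf6+, Nd6, Bf8, Bd8, Bf6, Bd6, Bg5, Bc5, Bh4, Bb4, Ba3, Ng3, Ne3, Nh2, Nd2, Kf2, Ke2, Kd2, Kd1.
Count: 21.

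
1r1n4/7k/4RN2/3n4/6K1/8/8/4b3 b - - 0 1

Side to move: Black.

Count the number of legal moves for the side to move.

Black to move; king on h7.
In check: yes, from the white knight on f6.
Legal moves: Kh8, Kg7, Kh6, Kg6, Nxf6+.
Count: 5.

5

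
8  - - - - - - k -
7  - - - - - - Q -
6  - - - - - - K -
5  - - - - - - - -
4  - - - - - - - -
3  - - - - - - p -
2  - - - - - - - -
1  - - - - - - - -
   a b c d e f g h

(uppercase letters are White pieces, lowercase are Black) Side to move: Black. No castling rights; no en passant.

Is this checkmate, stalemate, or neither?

Black to move; black king on g8.
In check: yes, from the white queen on g7.
King squares — f7: attacked by Kg6; g7: attacked by Kg6; h7: attacked by Kg6; f8: attacked by Qg7; h8: attacked by Qg7.
Legal moves for Black: none.
In check with no legal moves → checkmate.

checkmate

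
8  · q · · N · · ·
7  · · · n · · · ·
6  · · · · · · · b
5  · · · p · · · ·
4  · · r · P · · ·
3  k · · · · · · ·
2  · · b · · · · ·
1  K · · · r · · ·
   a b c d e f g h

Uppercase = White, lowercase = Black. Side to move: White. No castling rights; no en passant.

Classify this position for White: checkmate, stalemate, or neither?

White to move; white king on a1.
In check: yes, from the black rook on e1.
King squares — b1: attacked by Re1; a2: attacked by Ka3; b2: attacked by Ka3.
Legal moves for White: none.
In check with no legal moves → checkmate.

checkmate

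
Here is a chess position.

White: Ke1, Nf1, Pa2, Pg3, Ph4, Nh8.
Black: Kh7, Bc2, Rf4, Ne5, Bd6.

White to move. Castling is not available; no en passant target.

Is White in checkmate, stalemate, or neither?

neither

White to move; white king on e1.
In check: no.
Legal moves for White: Nf7, Ng6, Ne3, Nh2, Nd2, Ke2, Kd2, gxf4, h5, g4, a3, a4.
White has 12 legal moves and is not in check → neither.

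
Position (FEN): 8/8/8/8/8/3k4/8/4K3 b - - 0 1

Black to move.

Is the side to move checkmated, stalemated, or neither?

neither

Black to move; black king on d3.
In check: no.
Legal moves for Black: Ke4, Kd4, Kc4, Ke3, Kc3, Kc2.
Black has 6 legal moves and is not in check → neither.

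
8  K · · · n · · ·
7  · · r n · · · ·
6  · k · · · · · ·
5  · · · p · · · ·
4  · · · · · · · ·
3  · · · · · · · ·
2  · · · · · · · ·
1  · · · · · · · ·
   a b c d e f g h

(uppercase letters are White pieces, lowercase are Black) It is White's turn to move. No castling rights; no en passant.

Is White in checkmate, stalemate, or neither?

stalemate

White to move; white king on a8.
In check: no.
King squares — a7: attacked by Kb6; b7: attacked by Kb6; b8: attacked by Nd7.
Legal moves for White: none.
Not in check and no legal moves → stalemate.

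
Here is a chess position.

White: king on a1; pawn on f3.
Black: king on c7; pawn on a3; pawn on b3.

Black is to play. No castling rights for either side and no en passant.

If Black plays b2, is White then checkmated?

no

After b2: white king on a1; in check: yes, from the black pawn on b2.
White has 2 legal replies: Ka2, Kb1.
In check but a legal move exists → not checkmate.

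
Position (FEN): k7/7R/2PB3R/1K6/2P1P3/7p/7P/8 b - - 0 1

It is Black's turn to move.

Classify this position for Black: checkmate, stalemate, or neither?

Black to move; black king on a8.
In check: no.
King squares — a7: attacked by Rh7; b7: attacked by Pc6; b8: attacked by Bd6.
Legal moves for Black: none.
Not in check and no legal moves → stalemate.

stalemate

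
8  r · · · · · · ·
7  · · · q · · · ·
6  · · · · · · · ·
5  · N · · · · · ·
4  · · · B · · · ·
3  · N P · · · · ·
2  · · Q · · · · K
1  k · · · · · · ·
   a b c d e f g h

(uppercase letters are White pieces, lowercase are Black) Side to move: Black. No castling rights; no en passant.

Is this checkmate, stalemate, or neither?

Black to move; black king on a1.
In check: yes, from the white knight on b3.
King squares — b1: attacked by Qc2; a2: attacked by Qc2; b2: attacked by Qc2.
Legal moves for Black: none.
In check with no legal moves → checkmate.

checkmate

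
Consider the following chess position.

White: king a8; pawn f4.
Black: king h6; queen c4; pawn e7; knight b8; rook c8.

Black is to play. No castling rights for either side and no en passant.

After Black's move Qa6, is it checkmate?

yes

After Qa6: white king on a8; in check: yes, from the black queen on a6.
King squares — a7: attacked by Qa6; b7: attacked by Qa6; b8: attacked by Rc8.
White has no legal moves → checkmate.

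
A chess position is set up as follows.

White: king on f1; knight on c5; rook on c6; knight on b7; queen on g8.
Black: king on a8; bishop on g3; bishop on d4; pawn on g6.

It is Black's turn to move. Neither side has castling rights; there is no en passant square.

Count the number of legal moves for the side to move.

Black to move; king on a8.
In check: yes, from the white queen on g8.
Legal moves: Ka7, Bb8.
Count: 2.

2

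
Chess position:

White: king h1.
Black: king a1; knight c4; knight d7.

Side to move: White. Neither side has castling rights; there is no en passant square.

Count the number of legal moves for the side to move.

3

White to move; king on h1.
In check: no.
Legal moves: Kh2, Kg2, Kg1.
Count: 3.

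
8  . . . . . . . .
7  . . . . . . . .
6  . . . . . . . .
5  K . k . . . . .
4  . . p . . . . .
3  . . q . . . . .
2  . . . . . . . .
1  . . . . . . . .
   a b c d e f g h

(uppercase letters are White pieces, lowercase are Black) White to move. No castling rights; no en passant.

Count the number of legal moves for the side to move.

White to move; king on a5.
In check: yes, from the black queen on c3.
Legal moves: Ka6, Ka4.
Count: 2.

2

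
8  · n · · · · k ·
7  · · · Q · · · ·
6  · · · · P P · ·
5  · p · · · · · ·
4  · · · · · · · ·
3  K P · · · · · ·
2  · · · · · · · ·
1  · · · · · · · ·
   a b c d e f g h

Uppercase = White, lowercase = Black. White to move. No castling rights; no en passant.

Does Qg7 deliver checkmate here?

yes

After Qg7: black king on g8; in check: yes, from the white queen on g7.
King squares — f7: attacked by Pe6; g7: attacked by Pf6; h7: attacked by Qg7; f8: attacked by Qg7; h8: attacked by Qg7.
Black has no legal moves → checkmate.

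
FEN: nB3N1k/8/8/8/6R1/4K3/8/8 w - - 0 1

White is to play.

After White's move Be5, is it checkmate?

After Be5: black king on h8; in check: yes, from the white bishop on e5.
King squares — g7: attacked by Rg4; h7: attacked by Nf8; g8: attacked by Rg4.
Black has no legal moves → checkmate.

yes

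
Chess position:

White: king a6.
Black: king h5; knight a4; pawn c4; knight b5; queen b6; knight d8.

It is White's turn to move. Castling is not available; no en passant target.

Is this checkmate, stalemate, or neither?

checkmate

White to move; white king on a6.
In check: yes, from the black queen on b6.
King squares — a5: attacked by Qb6; b5: attacked by Qb6; b6: attacked by Na4; a7: attacked by Nb5; b7: attacked by Qb6.
Legal moves for White: none.
In check with no legal moves → checkmate.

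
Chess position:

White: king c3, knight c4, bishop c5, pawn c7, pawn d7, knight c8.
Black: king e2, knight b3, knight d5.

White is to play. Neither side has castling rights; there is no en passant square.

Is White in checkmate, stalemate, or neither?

neither

White to move; white king on c3.
In check: yes, from the black knight on d5.
King squares — b2: available; c2: available; d2: attacked by Ke2; b3: available; d3: attacked by Ke2; b4: attacked by Nd5; c4: own knight; d4: attacked by Nb3.
Legal moves for White: Kxb3, Kc2, Kb2.
White is in check but has 3 legal moves → neither.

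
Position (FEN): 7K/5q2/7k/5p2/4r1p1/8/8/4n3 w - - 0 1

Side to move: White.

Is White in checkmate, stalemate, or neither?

White to move; white king on h8.
In check: no.
King squares — g7: attacked by Kh6; h7: attacked by Kh6; g8: attacked by Qf7.
Legal moves for White: none.
Not in check and no legal moves → stalemate.

stalemate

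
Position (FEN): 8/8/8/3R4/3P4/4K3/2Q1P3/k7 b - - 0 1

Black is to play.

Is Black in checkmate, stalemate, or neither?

Black to move; black king on a1.
In check: no.
King squares — b1: attacked by Qc2; a2: attacked by Qc2; b2: attacked by Qc2.
Legal moves for Black: none.
Not in check and no legal moves → stalemate.

stalemate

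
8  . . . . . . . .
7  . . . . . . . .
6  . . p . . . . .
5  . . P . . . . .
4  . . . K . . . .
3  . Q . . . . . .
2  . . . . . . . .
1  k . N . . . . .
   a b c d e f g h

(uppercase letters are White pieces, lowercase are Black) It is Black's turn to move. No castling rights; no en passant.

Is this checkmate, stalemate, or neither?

stalemate

Black to move; black king on a1.
In check: no.
King squares — b1: attacked by Qb3; a2: attacked by Nc1; b2: attacked by Qb3.
Legal moves for Black: none.
Not in check and no legal moves → stalemate.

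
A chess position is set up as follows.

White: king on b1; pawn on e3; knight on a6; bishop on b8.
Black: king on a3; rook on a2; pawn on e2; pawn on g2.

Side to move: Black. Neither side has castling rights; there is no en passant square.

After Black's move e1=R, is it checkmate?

yes

After e1=R: white king on b1; in check: yes, from the black rook on e1.
King squares — a1: attacked by Re1; c1: attacked by Re1; a2: attacked by Ka3; b2: attacked by Ra2; c2: attacked by Ra2.
White has no legal moves → checkmate.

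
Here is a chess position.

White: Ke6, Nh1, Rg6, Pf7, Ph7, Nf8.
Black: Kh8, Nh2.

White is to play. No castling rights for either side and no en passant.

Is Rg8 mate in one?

yes

After Rg8: black king on h8; in check: yes, from the white rook on g8.
King squares — g7: attacked by Rg8; h7: attacked by Nf8; g8: attacked by Pf7.
Black has no legal moves → checkmate.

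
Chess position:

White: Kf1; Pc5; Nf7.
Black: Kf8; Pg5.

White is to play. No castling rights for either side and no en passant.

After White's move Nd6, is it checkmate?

After Nd6: black king on f8; in check: no.
Black is not in check, so this cannot be checkmate.

no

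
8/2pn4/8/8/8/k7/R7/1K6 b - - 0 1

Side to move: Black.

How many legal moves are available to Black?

2

Black to move; king on a3.
In check: yes, from the white rook on a2.
Legal moves: Kb4, Kb3.
Count: 2.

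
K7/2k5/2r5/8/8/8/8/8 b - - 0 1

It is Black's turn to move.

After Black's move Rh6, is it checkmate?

After Rh6: white king on a8; in check: no.
White is not in check, so this cannot be checkmate.

no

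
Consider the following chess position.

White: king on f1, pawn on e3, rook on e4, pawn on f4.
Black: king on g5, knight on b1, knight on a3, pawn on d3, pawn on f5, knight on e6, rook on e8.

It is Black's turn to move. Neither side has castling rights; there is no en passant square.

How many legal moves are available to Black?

7

Black to move; king on g5.
In check: yes, from the white pawn on f4.
Legal moves: Kh6, Kg6, Kf6, Kh5, Kh4, Kg4, Nxf4.
Count: 7.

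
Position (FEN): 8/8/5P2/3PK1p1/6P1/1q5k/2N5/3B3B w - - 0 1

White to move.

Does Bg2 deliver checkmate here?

After Bg2: black king on h3; in check: yes, from the white bishop on g2.
Black has 4 legal replies: Kh4, Kg3, Kh2, Kxg2.
In check but a legal move exists → not checkmate.

no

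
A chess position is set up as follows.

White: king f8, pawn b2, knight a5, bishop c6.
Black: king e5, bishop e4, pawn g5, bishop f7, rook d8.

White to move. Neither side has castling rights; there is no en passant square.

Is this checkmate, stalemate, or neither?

neither

White to move; white king on f8.
In check: yes, from the black rook on d8.
Legal moves for White: Kg7, Kxf7, Ke7, Be8.
White is in check but has 4 legal moves → neither.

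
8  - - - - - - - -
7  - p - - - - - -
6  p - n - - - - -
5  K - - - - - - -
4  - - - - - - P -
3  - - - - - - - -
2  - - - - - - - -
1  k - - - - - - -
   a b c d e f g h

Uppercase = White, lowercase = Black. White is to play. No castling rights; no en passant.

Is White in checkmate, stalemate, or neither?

White to move; white king on a5.
In check: yes, from the black knight on c6.
Legal moves for White: Kb6, Ka4.
White is in check but has 2 legal moves → neither.

neither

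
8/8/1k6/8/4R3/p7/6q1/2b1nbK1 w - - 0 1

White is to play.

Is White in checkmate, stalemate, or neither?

White to move; white king on g1.
In check: yes, from the black queen on g2.
King squares — f1: attacked by Qg2; h1: attacked by Qg2; f2: attacked by Qg2; g2: attacked by Ne1; h2: attacked by Qg2.
Legal moves for White: none.
In check with no legal moves → checkmate.

checkmate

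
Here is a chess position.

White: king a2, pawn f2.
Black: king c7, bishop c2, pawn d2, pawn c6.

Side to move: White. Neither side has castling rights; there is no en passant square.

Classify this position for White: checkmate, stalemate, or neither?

White to move; white king on a2.
In check: no.
Legal moves for White: Ka3, Kb2, Ka1, f3, f4.
White has 5 legal moves and is not in check → neither.

neither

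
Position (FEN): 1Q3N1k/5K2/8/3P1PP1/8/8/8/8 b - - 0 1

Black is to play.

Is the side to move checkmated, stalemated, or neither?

Black to move; black king on h8.
In check: no.
King squares — g7: attacked by Kf7; h7: attacked by Nf8; g8: attacked by Kf7.
Legal moves for Black: none.
Not in check and no legal moves → stalemate.

stalemate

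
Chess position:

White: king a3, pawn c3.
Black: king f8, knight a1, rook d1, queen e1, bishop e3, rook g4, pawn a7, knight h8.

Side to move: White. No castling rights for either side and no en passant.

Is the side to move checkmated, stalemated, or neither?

White to move; white king on a3.
In check: no.
Legal moves for White: Kb2, Ka2, c4.
White has 3 legal moves and is not in check → neither.

neither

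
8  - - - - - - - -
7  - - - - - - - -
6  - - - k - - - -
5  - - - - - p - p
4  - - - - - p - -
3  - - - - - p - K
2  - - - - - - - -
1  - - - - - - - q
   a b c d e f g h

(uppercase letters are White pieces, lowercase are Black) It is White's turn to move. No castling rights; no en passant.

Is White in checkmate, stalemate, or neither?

White to move; white king on h3.
In check: yes, from the black queen on h1.
King squares — g2: attacked by Qh1; h2: attacked by Qh1; g3: attacked by Pf4; g4: attacked by Pf5; h4: attacked by Qh1.
Legal moves for White: none.
In check with no legal moves → checkmate.

checkmate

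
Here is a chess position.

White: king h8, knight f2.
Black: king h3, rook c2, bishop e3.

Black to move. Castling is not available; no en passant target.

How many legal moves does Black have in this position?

6

Black to move; king on h3.
In check: yes, from the white knight on f2.
Legal moves: Kh4, Kg3, Kh2, Kg2, Bxf2, Rxf2.
Count: 6.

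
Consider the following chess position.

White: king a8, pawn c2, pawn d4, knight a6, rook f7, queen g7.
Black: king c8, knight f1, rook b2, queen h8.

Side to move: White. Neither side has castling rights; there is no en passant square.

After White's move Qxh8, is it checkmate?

yes

After Qxh8: black king on c8; in check: yes, from the white queen on h8.
King squares — b7: attacked by Rf7; c7: attacked by Na6; d7: attacked by Rf7; b8: attacked by Na6; d8: attacked by Qh8.
Black has no legal moves → checkmate.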